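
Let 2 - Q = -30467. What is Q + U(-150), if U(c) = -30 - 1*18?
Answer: 30421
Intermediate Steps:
Q = 30469 (Q = 2 - 1*(-30467) = 2 + 30467 = 30469)
U(c) = -48 (U(c) = -30 - 18 = -48)
Q + U(-150) = 30469 - 48 = 30421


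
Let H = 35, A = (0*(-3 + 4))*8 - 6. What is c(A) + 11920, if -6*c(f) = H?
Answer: 71485/6 ≈ 11914.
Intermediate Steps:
A = -6 (A = (0*1)*8 - 6 = 0*8 - 6 = 0 - 6 = -6)
c(f) = -35/6 (c(f) = -⅙*35 = -35/6)
c(A) + 11920 = -35/6 + 11920 = 71485/6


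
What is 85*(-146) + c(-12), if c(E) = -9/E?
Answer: -49637/4 ≈ -12409.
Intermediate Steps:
85*(-146) + c(-12) = 85*(-146) - 9/(-12) = -12410 - 9*(-1/12) = -12410 + ¾ = -49637/4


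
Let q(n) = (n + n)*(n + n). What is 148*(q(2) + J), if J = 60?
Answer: 11248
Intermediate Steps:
q(n) = 4*n**2 (q(n) = (2*n)*(2*n) = 4*n**2)
148*(q(2) + J) = 148*(4*2**2 + 60) = 148*(4*4 + 60) = 148*(16 + 60) = 148*76 = 11248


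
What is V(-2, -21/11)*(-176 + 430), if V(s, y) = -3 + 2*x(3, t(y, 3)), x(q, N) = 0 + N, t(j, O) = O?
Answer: 762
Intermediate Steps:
x(q, N) = N
V(s, y) = 3 (V(s, y) = -3 + 2*3 = -3 + 6 = 3)
V(-2, -21/11)*(-176 + 430) = 3*(-176 + 430) = 3*254 = 762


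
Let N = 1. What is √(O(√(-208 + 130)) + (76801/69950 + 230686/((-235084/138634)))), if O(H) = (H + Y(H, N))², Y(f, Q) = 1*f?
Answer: I*√92176645667805798802982/822206290 ≈ 369.26*I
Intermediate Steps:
Y(f, Q) = f
O(H) = 4*H² (O(H) = (H + H)² = (2*H)² = 4*H²)
√(O(√(-208 + 130)) + (76801/69950 + 230686/((-235084/138634)))) = √(4*(√(-208 + 130))² + (76801/69950 + 230686/((-235084/138634)))) = √(4*(√(-78))² + (76801*(1/69950) + 230686/((-235084*1/138634)))) = √(4*(I*√78)² + (76801/69950 + 230686/(-117542/69317))) = √(4*(-78) + (76801/69950 + 230686*(-69317/117542))) = √(-312 + (76801/69950 - 7995230731/58771)) = √(-312 - 559261875961879/4111031450) = √(-560544517774279/4111031450) = I*√92176645667805798802982/822206290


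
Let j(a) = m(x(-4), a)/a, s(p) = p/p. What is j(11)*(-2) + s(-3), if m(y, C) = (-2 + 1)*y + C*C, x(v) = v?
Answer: -239/11 ≈ -21.727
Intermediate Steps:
m(y, C) = C² - y (m(y, C) = -y + C² = C² - y)
s(p) = 1
j(a) = (4 + a²)/a (j(a) = (a² - 1*(-4))/a = (a² + 4)/a = (4 + a²)/a)
j(11)*(-2) + s(-3) = (11 + 4/11)*(-2) + 1 = (125/11)*(-2) + 1 = -250/11 + 1 = -239/11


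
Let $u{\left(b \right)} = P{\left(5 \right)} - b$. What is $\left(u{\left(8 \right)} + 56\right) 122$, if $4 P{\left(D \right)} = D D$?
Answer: $\frac{13237}{2} \approx 6618.5$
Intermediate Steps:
$P{\left(D \right)} = \frac{D^{2}}{4}$ ($P{\left(D \right)} = \frac{D D}{4} = \frac{D^{2}}{4}$)
$u{\left(b \right)} = \frac{25}{4} - b$ ($u{\left(b \right)} = \frac{5^{2}}{4} - b = \frac{1}{4} \cdot 25 - b = \frac{25}{4} - b$)
$\left(u{\left(8 \right)} + 56\right) 122 = \left(\left(\frac{25}{4} - 8\right) + 56\right) 122 = \left(- \frac{7}{4} + 56\right) 122 = \frac{217}{4} \cdot 122 = \frac{13237}{2}$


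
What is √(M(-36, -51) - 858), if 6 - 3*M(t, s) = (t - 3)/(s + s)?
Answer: 5*I*√356286/102 ≈ 29.26*I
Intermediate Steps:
M(t, s) = 2 - (-3 + t)/(6*s) (M(t, s) = 2 - (t - 3)/(3*(s + s)) = 2 - (-3 + t)/(3*(2*s)) = 2 - (-3 + t)*1/(2*s)/3 = 2 - (-3 + t)/(6*s))
√(M(-36, -51) - 858) = √((⅙)*(3 - 1*(-36) + 12*(-51))/(-51) - 858) = √((⅙)*(-1/51)*(3 + 36 - 612) - 858) = √((⅙)*(-1/51)*(-573) - 858) = √(191/102 - 858) = √(-87325/102) = 5*I*√356286/102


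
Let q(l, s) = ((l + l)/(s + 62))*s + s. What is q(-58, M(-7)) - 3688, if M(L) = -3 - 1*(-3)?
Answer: -3688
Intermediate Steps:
M(L) = 0 (M(L) = -3 + 3 = 0)
q(l, s) = s + 2*l*s/(62 + s) (q(l, s) = ((2*l)/(62 + s))*s + s = (2*l/(62 + s))*s + s = 2*l*s/(62 + s) + s = s + 2*l*s/(62 + s))
q(-58, M(-7)) - 3688 = 0*(62 + 0 + 2*(-58))/(62 + 0) - 3688 = 0*(62 + 0 - 116)/62 - 3688 = 0*(1/62)*(-54) - 3688 = 0 - 3688 = -3688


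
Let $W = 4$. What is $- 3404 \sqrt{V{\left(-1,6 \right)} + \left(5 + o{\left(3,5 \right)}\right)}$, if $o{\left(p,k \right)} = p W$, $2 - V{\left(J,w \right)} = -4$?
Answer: $- 3404 \sqrt{23} \approx -16325.0$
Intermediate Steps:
$V{\left(J,w \right)} = 6$ ($V{\left(J,w \right)} = 2 - -4 = 2 + 4 = 6$)
$o{\left(p,k \right)} = 4 p$ ($o{\left(p,k \right)} = p 4 = 4 p$)
$- 3404 \sqrt{V{\left(-1,6 \right)} + \left(5 + o{\left(3,5 \right)}\right)} = - 3404 \sqrt{6 + \left(5 + 4 \cdot 3\right)} = - 3404 \sqrt{6 + \left(5 + 12\right)} = - 3404 \sqrt{6 + 17} = - 3404 \sqrt{23}$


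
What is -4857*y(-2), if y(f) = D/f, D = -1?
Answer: -4857/2 ≈ -2428.5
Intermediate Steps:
y(f) = -1/f
-4857*y(-2) = -(-4857)/(-2) = -(-4857)*(-1)/2 = -4857*1/2 = -4857/2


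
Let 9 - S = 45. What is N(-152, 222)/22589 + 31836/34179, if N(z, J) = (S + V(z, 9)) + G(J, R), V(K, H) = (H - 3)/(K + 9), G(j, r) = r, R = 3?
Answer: 4889333857/5257425173 ≈ 0.92999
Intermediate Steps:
S = -36 (S = 9 - 1*45 = 9 - 45 = -36)
V(K, H) = (-3 + H)/(9 + K)
N(z, J) = -33 + 6/(9 + z) (N(z, J) = (-36 + (-3 + 9)/(9 + z)) + 3 = (-36 + 6/(9 + z)) + 3 = -33 + 6/(9 + z))
N(-152, 222)/22589 + 31836/34179 = (3*(-97 - 11*(-152))/(9 - 152))/22589 + 31836/34179 = (3*(-97 + 1672)/(-143))*(1/22589) + 31836*(1/34179) = (3*(-1/143)*1575)*(1/22589) + 10612/11393 = -4725/143*1/22589 + 10612/11393 = -675/461461 + 10612/11393 = 4889333857/5257425173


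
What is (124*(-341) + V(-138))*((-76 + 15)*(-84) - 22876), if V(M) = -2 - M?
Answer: 748211296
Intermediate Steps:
(124*(-341) + V(-138))*((-76 + 15)*(-84) - 22876) = (124*(-341) + (-2 - 1*(-138)))*((-76 + 15)*(-84) - 22876) = (-42284 + (-2 + 138))*(-61*(-84) - 22876) = (-42284 + 136)*(5124 - 22876) = -42148*(-17752) = 748211296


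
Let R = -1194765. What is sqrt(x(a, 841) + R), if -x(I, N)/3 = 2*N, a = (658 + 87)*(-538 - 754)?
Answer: I*sqrt(1199811) ≈ 1095.4*I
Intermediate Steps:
a = -962540 (a = 745*(-1292) = -962540)
x(I, N) = -6*N
sqrt(x(a, 841) + R) = sqrt(-6*841 - 1194765) = sqrt(-5046 - 1194765) = sqrt(-1199811) = I*sqrt(1199811)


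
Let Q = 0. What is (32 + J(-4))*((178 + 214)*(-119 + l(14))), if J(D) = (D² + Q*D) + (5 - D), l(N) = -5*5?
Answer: -3217536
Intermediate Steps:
l(N) = -25
J(D) = 5 + D² - D (J(D) = (D² + 0*D) + (5 - D) = (D² + 0) + (5 - D) = D² + (5 - D) = 5 + D² - D)
(32 + J(-4))*((178 + 214)*(-119 + l(14))) = (32 + (5 + (-4)² - 1*(-4)))*((178 + 214)*(-119 - 25)) = (32 + (5 + 16 + 4))*(392*(-144)) = (32 + 25)*(-56448) = 57*(-56448) = -3217536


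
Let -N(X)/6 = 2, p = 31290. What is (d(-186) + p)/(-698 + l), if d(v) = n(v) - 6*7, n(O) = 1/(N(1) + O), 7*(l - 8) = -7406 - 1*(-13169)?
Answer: 43309721/184734 ≈ 234.44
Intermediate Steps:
N(X) = -12 (N(X) = -6*2 = -12)
l = 5819/7 (l = 8 + (-7406 - 1*(-13169))/7 = 8 + (-7406 + 13169)/7 = 8 + (1/7)*5763 = 8 + 5763/7 = 5819/7 ≈ 831.29)
n(O) = 1/(-12 + O)
d(v) = -42 + 1/(-12 + v) (d(v) = 1/(-12 + v) - 6*7 = 1/(-12 + v) - 42 = -42 + 1/(-12 + v))
(d(-186) + p)/(-698 + l) = ((505 - 42*(-186))/(-12 - 186) + 31290)/(-698 + 5819/7) = ((505 + 7812)/(-198) + 31290)/(933/7) = (-1/198*8317 + 31290)*(7/933) = (-8317/198 + 31290)*(7/933) = (6187103/198)*(7/933) = 43309721/184734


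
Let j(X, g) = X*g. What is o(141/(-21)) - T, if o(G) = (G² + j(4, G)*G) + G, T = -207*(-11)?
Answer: -100857/49 ≈ -2058.3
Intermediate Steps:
T = 2277
o(G) = G + 5*G² (o(G) = (G² + (4*G)*G) + G = (G² + 4*G²) + G = 5*G² + G = G + 5*G²)
o(141/(-21)) - T = (141/(-21))*(1 + 5*(141/(-21))) - 1*2277 = (141*(-1/21))*(1 + 5*(141*(-1/21))) - 2277 = -47*(1 + 5*(-47/7))/7 - 2277 = -47*(1 - 235/7)/7 - 2277 = -47/7*(-228/7) - 2277 = 10716/49 - 2277 = -100857/49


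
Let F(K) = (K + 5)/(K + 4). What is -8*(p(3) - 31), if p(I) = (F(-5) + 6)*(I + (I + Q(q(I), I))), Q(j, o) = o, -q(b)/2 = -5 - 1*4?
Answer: -184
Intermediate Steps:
q(b) = 18 (q(b) = -2*(-5 - 1*4) = -2*(-5 - 4) = -2*(-9) = 18)
F(K) = (5 + K)/(4 + K)
p(I) = 18*I (p(I) = ((5 - 5)/(4 - 5) + 6)*(I + (I + I)) = (0/(-1) + 6)*(I + 2*I) = (-1*0 + 6)*(3*I) = (0 + 6)*(3*I) = 6*(3*I) = 18*I)
-8*(p(3) - 31) = -8*(18*3 - 31) = -8*(54 - 31) = -8*23 = -184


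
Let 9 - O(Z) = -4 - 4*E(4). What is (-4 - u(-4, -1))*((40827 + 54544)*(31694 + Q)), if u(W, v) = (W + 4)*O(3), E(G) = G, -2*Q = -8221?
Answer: -13658843878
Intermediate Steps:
Q = 8221/2 (Q = -1/2*(-8221) = 8221/2 ≈ 4110.5)
O(Z) = 29 (O(Z) = 9 - (-4 - 4*4) = 9 - (-4 - 16) = 9 - 1*(-20) = 9 + 20 = 29)
u(W, v) = 116 + 29*W (u(W, v) = (W + 4)*29 = (4 + W)*29 = 116 + 29*W)
(-4 - u(-4, -1))*((40827 + 54544)*(31694 + Q)) = (-4 - (116 + 29*(-4)))*((40827 + 54544)*(31694 + 8221/2)) = (-4 - (116 - 116))*(95371*(71609/2)) = (-4 - 1*0)*(6829421939/2) = (-4 + 0)*(6829421939/2) = -4*6829421939/2 = -13658843878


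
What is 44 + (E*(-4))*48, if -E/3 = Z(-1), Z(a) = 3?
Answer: 1772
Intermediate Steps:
E = -9 (E = -3*3 = -9)
44 + (E*(-4))*48 = 44 - 9*(-4)*48 = 44 + 36*48 = 44 + 1728 = 1772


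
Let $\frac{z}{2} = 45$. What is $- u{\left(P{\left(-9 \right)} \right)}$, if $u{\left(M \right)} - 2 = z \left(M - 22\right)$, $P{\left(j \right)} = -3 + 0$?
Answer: $2248$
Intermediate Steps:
$z = 90$ ($z = 2 \cdot 45 = 90$)
$P{\left(j \right)} = -3$
$u{\left(M \right)} = -1978 + 90 M$ ($u{\left(M \right)} = 2 + 90 \left(M - 22\right) = 2 + 90 \left(-22 + M\right) = 2 + \left(-1980 + 90 M\right) = -1978 + 90 M$)
$- u{\left(P{\left(-9 \right)} \right)} = - (-1978 + 90 \left(-3\right)) = - (-1978 - 270) = \left(-1\right) \left(-2248\right) = 2248$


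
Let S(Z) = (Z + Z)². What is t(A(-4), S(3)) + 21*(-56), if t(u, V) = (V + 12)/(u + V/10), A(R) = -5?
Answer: -8472/7 ≈ -1210.3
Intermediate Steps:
S(Z) = 4*Z² (S(Z) = (2*Z)² = 4*Z²)
t(u, V) = (12 + V)/(u + V/10) (t(u, V) = (12 + V)/(u + V*(⅒)) = (12 + V)/(u + V/10))
t(A(-4), S(3)) + 21*(-56) = 10*(12 + 4*3²)/(4*3² + 10*(-5)) + 21*(-56) = 10*(12 + 4*9)/(4*9 - 50) - 1176 = 10*(12 + 36)/(36 - 50) - 1176 = 10*48/(-14) - 1176 = 10*(-1/14)*48 - 1176 = -240/7 - 1176 = -8472/7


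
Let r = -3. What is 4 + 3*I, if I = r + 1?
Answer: -2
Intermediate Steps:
I = -2 (I = -3 + 1 = -2)
4 + 3*I = 4 + 3*(-2) = 4 - 6 = -2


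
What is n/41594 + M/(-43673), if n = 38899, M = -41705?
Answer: 490501971/259504966 ≈ 1.8901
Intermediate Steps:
n/41594 + M/(-43673) = 38899/41594 - 41705/(-43673) = 38899*(1/41594) - 41705*(-1/43673) = 5557/5942 + 41705/43673 = 490501971/259504966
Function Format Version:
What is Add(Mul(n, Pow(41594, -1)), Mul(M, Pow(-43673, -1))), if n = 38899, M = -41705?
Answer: Rational(490501971, 259504966) ≈ 1.8901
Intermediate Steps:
Add(Mul(n, Pow(41594, -1)), Mul(M, Pow(-43673, -1))) = Add(Mul(38899, Pow(41594, -1)), Mul(-41705, Pow(-43673, -1))) = Add(Mul(38899, Rational(1, 41594)), Mul(-41705, Rational(-1, 43673))) = Add(Rational(5557, 5942), Rational(41705, 43673)) = Rational(490501971, 259504966)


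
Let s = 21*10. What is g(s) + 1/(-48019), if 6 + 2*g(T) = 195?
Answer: 9075589/96038 ≈ 94.500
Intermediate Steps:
s = 210
g(T) = 189/2 (g(T) = -3 + (½)*195 = -3 + 195/2 = 189/2)
g(s) + 1/(-48019) = 189/2 + 1/(-48019) = 189/2 - 1/48019 = 9075589/96038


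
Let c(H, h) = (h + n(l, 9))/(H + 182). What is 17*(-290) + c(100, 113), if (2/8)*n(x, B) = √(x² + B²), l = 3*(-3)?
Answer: -1390147/282 + 6*√2/47 ≈ -4929.4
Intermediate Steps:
l = -9
n(x, B) = 4*√(B² + x²) (n(x, B) = 4*√(x² + B²) = 4*√(B² + x²))
c(H, h) = (h + 36*√2)/(182 + H) (c(H, h) = (h + 4*√(9² + (-9)²))/(H + 182) = (h + 4*√(81 + 81))/(182 + H) = (h + 4*√162)/(182 + H) = (h + 4*(9*√2))/(182 + H) = (h + 36*√2)/(182 + H))
17*(-290) + c(100, 113) = 17*(-290) + (113 + 36*√2)/(182 + 100) = -4930 + (113 + 36*√2)/282 = -4930 + (113/282 + 6*√2/47) = -1390147/282 + 6*√2/47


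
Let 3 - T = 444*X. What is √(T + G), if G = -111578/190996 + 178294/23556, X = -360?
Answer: 2*√18697243033229847879/21630297 ≈ 399.81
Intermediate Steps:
T = 159843 (T = 3 - 444*(-360) = 3 - 1*(-159840) = 3 + 159840 = 159843)
G = 151082257/21630297 (G = -111578*1/190996 + 178294*(1/23556) = -55789/95498 + 89147/11778 = 151082257/21630297 ≈ 6.9847)
√(T + G) = √(159843 + 151082257/21630297) = √(3457602645628/21630297) = 2*√18697243033229847879/21630297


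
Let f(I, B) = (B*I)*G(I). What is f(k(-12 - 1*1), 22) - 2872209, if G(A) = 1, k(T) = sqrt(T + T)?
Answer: -2872209 + 22*I*sqrt(26) ≈ -2.8722e+6 + 112.18*I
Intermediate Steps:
k(T) = sqrt(2)*sqrt(T) (k(T) = sqrt(2*T) = sqrt(2)*sqrt(T))
f(I, B) = B*I (f(I, B) = (B*I)*1 = B*I)
f(k(-12 - 1*1), 22) - 2872209 = 22*(sqrt(2)*sqrt(-12 - 1*1)) - 2872209 = 22*(sqrt(2)*sqrt(-12 - 1)) - 2872209 = 22*(sqrt(2)*sqrt(-13)) - 2872209 = 22*(sqrt(2)*(I*sqrt(13))) - 2872209 = 22*(I*sqrt(26)) - 2872209 = 22*I*sqrt(26) - 2872209 = -2872209 + 22*I*sqrt(26)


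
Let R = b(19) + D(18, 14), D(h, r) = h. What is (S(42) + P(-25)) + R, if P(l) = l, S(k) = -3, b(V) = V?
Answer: 9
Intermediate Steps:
R = 37 (R = 19 + 18 = 37)
(S(42) + P(-25)) + R = (-3 - 25) + 37 = -28 + 37 = 9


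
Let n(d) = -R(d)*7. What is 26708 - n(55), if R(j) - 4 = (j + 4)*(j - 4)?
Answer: 47799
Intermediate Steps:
R(j) = 4 + (-4 + j)*(4 + j) (R(j) = 4 + (j + 4)*(j - 4) = 4 + (4 + j)*(-4 + j) = 4 + (-4 + j)*(4 + j))
n(d) = 84 - 7*d² (n(d) = -(-12 + d²)*7 = (12 - d²)*7 = 84 - 7*d²)
26708 - n(55) = 26708 - (84 - 7*55²) = 26708 - (84 - 7*3025) = 26708 - (84 - 21175) = 26708 - 1*(-21091) = 26708 + 21091 = 47799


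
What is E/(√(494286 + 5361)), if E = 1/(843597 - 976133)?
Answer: -√499647/66221214792 ≈ -1.0674e-8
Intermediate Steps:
E = -1/132536 (E = 1/(-132536) = -1/132536 ≈ -7.5451e-6)
E/(√(494286 + 5361)) = -1/(132536*√(494286 + 5361)) = -√499647/499647/132536 = -√499647/66221214792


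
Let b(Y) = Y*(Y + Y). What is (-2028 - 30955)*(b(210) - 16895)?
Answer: -2351852815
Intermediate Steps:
b(Y) = 2*Y² (b(Y) = Y*(2*Y) = 2*Y²)
(-2028 - 30955)*(b(210) - 16895) = (-2028 - 30955)*(2*210² - 16895) = -32983*(2*44100 - 16895) = -32983*(88200 - 16895) = -32983*71305 = -2351852815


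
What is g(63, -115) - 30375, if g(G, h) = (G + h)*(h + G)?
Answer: -27671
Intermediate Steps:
g(G, h) = (G + h)² (g(G, h) = (G + h)*(G + h) = (G + h)²)
g(63, -115) - 30375 = (63 - 115)² - 30375 = (-52)² - 30375 = 2704 - 30375 = -27671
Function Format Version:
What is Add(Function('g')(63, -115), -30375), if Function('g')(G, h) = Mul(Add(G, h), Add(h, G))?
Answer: -27671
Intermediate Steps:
Function('g')(G, h) = Pow(Add(G, h), 2) (Function('g')(G, h) = Mul(Add(G, h), Add(G, h)) = Pow(Add(G, h), 2))
Add(Function('g')(63, -115), -30375) = Add(Pow(Add(63, -115), 2), -30375) = Add(Pow(-52, 2), -30375) = Add(2704, -30375) = -27671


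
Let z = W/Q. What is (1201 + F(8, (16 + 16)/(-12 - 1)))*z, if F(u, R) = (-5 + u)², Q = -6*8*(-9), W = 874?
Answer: 264385/108 ≈ 2448.0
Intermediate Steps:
Q = 432 (Q = -48*(-9) = 432)
z = 437/216 (z = 874/432 = 874*(1/432) = 437/216 ≈ 2.0231)
(1201 + F(8, (16 + 16)/(-12 - 1)))*z = (1201 + (-5 + 8)²)*(437/216) = (1201 + 3²)*(437/216) = (1201 + 9)*(437/216) = 1210*(437/216) = 264385/108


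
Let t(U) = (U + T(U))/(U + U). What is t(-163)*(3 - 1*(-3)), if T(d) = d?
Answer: 6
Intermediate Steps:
t(U) = 1 (t(U) = (U + U)/(U + U) = (2*U)/((2*U)) = (2*U)*(1/(2*U)) = 1)
t(-163)*(3 - 1*(-3)) = 1*(3 - 1*(-3)) = 1*(3 + 3) = 1*6 = 6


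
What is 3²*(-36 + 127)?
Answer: 819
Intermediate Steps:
3²*(-36 + 127) = 9*91 = 819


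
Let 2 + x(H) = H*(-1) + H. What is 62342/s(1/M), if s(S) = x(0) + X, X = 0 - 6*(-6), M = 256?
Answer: 31171/17 ≈ 1833.6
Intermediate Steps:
x(H) = -2 (x(H) = -2 + (H*(-1) + H) = -2 + (-H + H) = -2 + 0 = -2)
X = 36 (X = 0 + 36 = 36)
s(S) = 34 (s(S) = -2 + 36 = 34)
62342/s(1/M) = 62342/34 = 62342*(1/34) = 31171/17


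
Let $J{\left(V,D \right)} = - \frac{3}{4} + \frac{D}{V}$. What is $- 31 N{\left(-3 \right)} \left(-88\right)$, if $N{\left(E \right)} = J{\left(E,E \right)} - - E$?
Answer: $-7502$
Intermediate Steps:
$J{\left(V,D \right)} = - \frac{3}{4} + \frac{D}{V}$ ($J{\left(V,D \right)} = \left(-3\right) \frac{1}{4} + \frac{D}{V} = - \frac{3}{4} + \frac{D}{V}$)
$N{\left(E \right)} = \frac{1}{4} + E$ ($N{\left(E \right)} = \left(- \frac{3}{4} + \frac{E}{E}\right) - - E = \left(- \frac{3}{4} + 1\right) + E = \frac{1}{4} + E$)
$- 31 N{\left(-3 \right)} \left(-88\right) = - 31 \left(\frac{1}{4} - 3\right) \left(-88\right) = \left(-31\right) \left(- \frac{11}{4}\right) \left(-88\right) = \frac{341}{4} \left(-88\right) = -7502$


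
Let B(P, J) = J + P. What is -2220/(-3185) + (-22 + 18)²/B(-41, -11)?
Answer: 248/637 ≈ 0.38933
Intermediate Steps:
-2220/(-3185) + (-22 + 18)²/B(-41, -11) = -2220/(-3185) + (-22 + 18)²/(-11 - 41) = -2220*(-1/3185) + (-4)²/(-52) = 444/637 + 16*(-1/52) = 444/637 - 4/13 = 248/637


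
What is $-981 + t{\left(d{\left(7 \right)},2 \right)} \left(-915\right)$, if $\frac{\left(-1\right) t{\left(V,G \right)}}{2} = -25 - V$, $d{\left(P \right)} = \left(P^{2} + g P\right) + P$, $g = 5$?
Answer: $-213261$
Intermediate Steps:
$d{\left(P \right)} = P^{2} + 6 P$ ($d{\left(P \right)} = \left(P^{2} + 5 P\right) + P = P^{2} + 6 P$)
$t{\left(V,G \right)} = 50 + 2 V$ ($t{\left(V,G \right)} = - 2 \left(-25 - V\right) = 50 + 2 V$)
$-981 + t{\left(d{\left(7 \right)},2 \right)} \left(-915\right) = -981 + \left(50 + 2 \cdot 7 \left(6 + 7\right)\right) \left(-915\right) = -981 + \left(50 + 2 \cdot 7 \cdot 13\right) \left(-915\right) = -981 + \left(50 + 2 \cdot 91\right) \left(-915\right) = -981 + \left(50 + 182\right) \left(-915\right) = -981 + 232 \left(-915\right) = -981 - 212280 = -213261$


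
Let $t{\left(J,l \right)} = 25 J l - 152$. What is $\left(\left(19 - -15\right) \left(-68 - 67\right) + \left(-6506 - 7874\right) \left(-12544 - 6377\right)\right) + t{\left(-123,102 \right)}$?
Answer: $271765588$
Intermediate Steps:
$t{\left(J,l \right)} = -152 + 25 J l$ ($t{\left(J,l \right)} = 25 J l - 152 = -152 + 25 J l$)
$\left(\left(19 - -15\right) \left(-68 - 67\right) + \left(-6506 - 7874\right) \left(-12544 - 6377\right)\right) + t{\left(-123,102 \right)} = \left(\left(19 - -15\right) \left(-68 - 67\right) + \left(-6506 - 7874\right) \left(-12544 - 6377\right)\right) + \left(-152 + 25 \left(-123\right) 102\right) = \left(\left(19 + 15\right) \left(-135\right) - -272083980\right) - 313802 = \left(34 \left(-135\right) + 272083980\right) - 313802 = \left(-4590 + 272083980\right) - 313802 = 272079390 - 313802 = 271765588$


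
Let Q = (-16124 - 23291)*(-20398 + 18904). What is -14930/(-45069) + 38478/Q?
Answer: 589626703/1776394635 ≈ 0.33192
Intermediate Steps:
Q = 58886010 (Q = -39415*(-1494) = 58886010)
-14930/(-45069) + 38478/Q = -14930/(-45069) + 38478/58886010 = -14930*(-1/45069) + 38478*(1/58886010) = 14930/45069 + 6413/9814335 = 589626703/1776394635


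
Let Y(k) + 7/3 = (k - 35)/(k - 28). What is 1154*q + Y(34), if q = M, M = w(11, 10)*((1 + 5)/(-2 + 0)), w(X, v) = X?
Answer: -76169/2 ≈ -38085.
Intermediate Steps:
Y(k) = -7/3 + (-35 + k)/(-28 + k) (Y(k) = -7/3 + (k - 35)/(k - 28) = -7/3 + (-35 + k)/(-28 + k))
M = -33 (M = 11*((1 + 5)/(-2 + 0)) = 11*(6/(-2)) = 11*(6*(-½)) = 11*(-3) = -33)
q = -33
1154*q + Y(34) = 1154*(-33) + (91 - 4*34)/(3*(-28 + 34)) = -38082 + (⅓)*(91 - 136)/6 = -38082 + (⅓)*(⅙)*(-45) = -38082 - 5/2 = -76169/2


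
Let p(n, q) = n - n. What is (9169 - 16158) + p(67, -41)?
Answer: -6989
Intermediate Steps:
p(n, q) = 0
(9169 - 16158) + p(67, -41) = (9169 - 16158) + 0 = -6989 + 0 = -6989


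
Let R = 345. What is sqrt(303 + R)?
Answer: 18*sqrt(2) ≈ 25.456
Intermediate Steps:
sqrt(303 + R) = sqrt(303 + 345) = sqrt(648) = 18*sqrt(2)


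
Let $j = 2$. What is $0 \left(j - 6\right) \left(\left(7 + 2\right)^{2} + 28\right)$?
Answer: $0$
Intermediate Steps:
$0 \left(j - 6\right) \left(\left(7 + 2\right)^{2} + 28\right) = 0 \left(2 - 6\right) \left(\left(7 + 2\right)^{2} + 28\right) = 0 \left(-4\right) \left(9^{2} + 28\right) = 0 \left(81 + 28\right) = 0 \cdot 109 = 0$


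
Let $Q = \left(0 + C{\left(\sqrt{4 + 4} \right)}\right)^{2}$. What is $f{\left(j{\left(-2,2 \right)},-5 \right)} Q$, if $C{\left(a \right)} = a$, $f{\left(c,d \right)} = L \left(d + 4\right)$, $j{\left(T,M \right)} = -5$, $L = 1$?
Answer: $-8$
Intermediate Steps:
$f{\left(c,d \right)} = 4 + d$ ($f{\left(c,d \right)} = 1 \left(d + 4\right) = 1 \left(4 + d\right) = 4 + d$)
$Q = 8$ ($Q = \left(0 + \sqrt{4 + 4}\right)^{2} = \left(0 + \sqrt{8}\right)^{2} = \left(0 + 2 \sqrt{2}\right)^{2} = \left(2 \sqrt{2}\right)^{2} = 8$)
$f{\left(j{\left(-2,2 \right)},-5 \right)} Q = \left(4 - 5\right) 8 = \left(-1\right) 8 = -8$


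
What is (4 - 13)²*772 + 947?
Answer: 63479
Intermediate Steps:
(4 - 13)²*772 + 947 = (-9)²*772 + 947 = 81*772 + 947 = 62532 + 947 = 63479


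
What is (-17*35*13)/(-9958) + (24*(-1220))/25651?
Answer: -7166135/19648666 ≈ -0.36471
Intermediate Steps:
(-17*35*13)/(-9958) + (24*(-1220))/25651 = -595*13*(-1/9958) - 29280*1/25651 = -7735*(-1/9958) - 29280/25651 = 595/766 - 29280/25651 = -7166135/19648666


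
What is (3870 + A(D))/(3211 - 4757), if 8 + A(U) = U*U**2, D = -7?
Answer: -3519/1546 ≈ -2.2762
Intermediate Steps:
A(U) = -8 + U**3 (A(U) = -8 + U*U**2 = -8 + U**3)
(3870 + A(D))/(3211 - 4757) = (3870 + (-8 + (-7)**3))/(3211 - 4757) = (3870 + (-8 - 343))/(-1546) = (3870 - 351)*(-1/1546) = 3519*(-1/1546) = -3519/1546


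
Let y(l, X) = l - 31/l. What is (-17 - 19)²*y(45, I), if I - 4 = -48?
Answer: 287136/5 ≈ 57427.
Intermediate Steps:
I = -44 (I = 4 - 48 = -44)
(-17 - 19)²*y(45, I) = (-17 - 19)²*(45 - 31/45) = (-36)²*(45 - 31*1/45) = 1296*(45 - 31/45) = 1296*(1994/45) = 287136/5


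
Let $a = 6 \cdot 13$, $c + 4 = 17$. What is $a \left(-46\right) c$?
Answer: $-46644$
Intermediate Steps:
$c = 13$ ($c = -4 + 17 = 13$)
$a = 78$
$a \left(-46\right) c = 78 \left(-46\right) 13 = \left(-3588\right) 13 = -46644$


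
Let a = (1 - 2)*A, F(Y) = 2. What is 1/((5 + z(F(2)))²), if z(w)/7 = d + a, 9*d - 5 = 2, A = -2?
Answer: 81/48400 ≈ 0.0016736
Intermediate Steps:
d = 7/9 (d = 5/9 + (⅑)*2 = 5/9 + 2/9 = 7/9 ≈ 0.77778)
a = 2 (a = (1 - 2)*(-2) = -1*(-2) = 2)
z(w) = 175/9 (z(w) = 7*(7/9 + 2) = 7*(25/9) = 175/9)
1/((5 + z(F(2)))²) = 1/((5 + 175/9)²) = 1/((220/9)²) = 1/(48400/81) = 81/48400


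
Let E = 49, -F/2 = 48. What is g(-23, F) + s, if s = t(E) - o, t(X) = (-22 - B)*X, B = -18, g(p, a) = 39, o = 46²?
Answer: -2273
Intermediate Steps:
F = -96 (F = -2*48 = -96)
o = 2116
t(X) = -4*X (t(X) = (-22 - 1*(-18))*X = (-22 + 18)*X = -4*X)
s = -2312 (s = -4*49 - 1*2116 = -196 - 2116 = -2312)
g(-23, F) + s = 39 - 2312 = -2273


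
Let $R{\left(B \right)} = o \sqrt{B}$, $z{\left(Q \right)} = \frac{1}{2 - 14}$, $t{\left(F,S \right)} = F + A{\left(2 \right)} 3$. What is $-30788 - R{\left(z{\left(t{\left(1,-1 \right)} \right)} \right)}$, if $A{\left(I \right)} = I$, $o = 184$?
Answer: $-30788 - \frac{92 i \sqrt{3}}{3} \approx -30788.0 - 53.116 i$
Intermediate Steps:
$t{\left(F,S \right)} = 6 + F$ ($t{\left(F,S \right)} = F + 2 \cdot 3 = F + 6 = 6 + F$)
$z{\left(Q \right)} = - \frac{1}{12}$ ($z{\left(Q \right)} = \frac{1}{-12} = - \frac{1}{12}$)
$R{\left(B \right)} = 184 \sqrt{B}$
$-30788 - R{\left(z{\left(t{\left(1,-1 \right)} \right)} \right)} = -30788 - 184 \sqrt{- \frac{1}{12}} = -30788 - 184 \frac{i \sqrt{3}}{6} = -30788 - \frac{92 i \sqrt{3}}{3}$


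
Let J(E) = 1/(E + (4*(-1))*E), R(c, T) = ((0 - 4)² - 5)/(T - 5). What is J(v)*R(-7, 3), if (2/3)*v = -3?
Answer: -11/27 ≈ -0.40741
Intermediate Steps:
v = -9/2 (v = (3/2)*(-3) = -9/2 ≈ -4.5000)
R(c, T) = 11/(-5 + T) (R(c, T) = ((-4)² - 5)/(-5 + T) = (16 - 5)/(-5 + T) = 11/(-5 + T))
J(E) = -1/(3*E) (J(E) = 1/(E - 4*E) = 1/(-3*E) = -1/(3*E))
J(v)*R(-7, 3) = (-1/(3*(-9/2)))*(11/(-5 + 3)) = (-⅓*(-2/9))*(11/(-2)) = 2*(11*(-½))/27 = (2/27)*(-11/2) = -11/27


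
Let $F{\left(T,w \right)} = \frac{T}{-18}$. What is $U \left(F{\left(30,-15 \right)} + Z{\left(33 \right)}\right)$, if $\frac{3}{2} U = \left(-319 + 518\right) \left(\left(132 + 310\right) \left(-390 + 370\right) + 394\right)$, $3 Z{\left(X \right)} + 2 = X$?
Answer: $- \frac{87399208}{9} \approx -9.711 \cdot 10^{6}$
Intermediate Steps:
$F{\left(T,w \right)} = - \frac{T}{18}$ ($F{\left(T,w \right)} = T \left(- \frac{1}{18}\right) = - \frac{T}{18}$)
$Z{\left(X \right)} = - \frac{2}{3} + \frac{X}{3}$
$U = - \frac{3361508}{3}$ ($U = \frac{2 \left(-319 + 518\right) \left(\left(132 + 310\right) \left(-390 + 370\right) + 394\right)}{3} = \frac{2 \cdot 199 \left(442 \left(-20\right) + 394\right)}{3} = \frac{2 \cdot 199 \left(-8840 + 394\right)}{3} = \frac{2 \cdot 199 \left(-8446\right)}{3} = \frac{2}{3} \left(-1680754\right) = - \frac{3361508}{3} \approx -1.1205 \cdot 10^{6}$)
$U \left(F{\left(30,-15 \right)} + Z{\left(33 \right)}\right) = - \frac{3361508 \left(\left(- \frac{1}{18}\right) 30 + \left(- \frac{2}{3} + \frac{1}{3} \cdot 33\right)\right)}{3} = - \frac{3361508 \left(- \frac{5}{3} + \left(- \frac{2}{3} + 11\right)\right)}{3} = - \frac{3361508 \left(- \frac{5}{3} + \frac{31}{3}\right)}{3} = \left(- \frac{3361508}{3}\right) \frac{26}{3} = - \frac{87399208}{9}$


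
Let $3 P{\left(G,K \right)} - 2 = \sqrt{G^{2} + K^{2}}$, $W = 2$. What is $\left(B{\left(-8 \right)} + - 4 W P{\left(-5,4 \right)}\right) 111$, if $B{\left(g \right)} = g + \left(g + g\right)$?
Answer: $-3256 - 296 \sqrt{41} \approx -5151.3$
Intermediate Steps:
$P{\left(G,K \right)} = \frac{2}{3} + \frac{\sqrt{G^{2} + K^{2}}}{3}$
$B{\left(g \right)} = 3 g$ ($B{\left(g \right)} = g + 2 g = 3 g$)
$\left(B{\left(-8 \right)} + - 4 W P{\left(-5,4 \right)}\right) 111 = \left(3 \left(-8\right) + \left(-4\right) 2 \left(\frac{2}{3} + \frac{\sqrt{\left(-5\right)^{2} + 4^{2}}}{3}\right)\right) 111 = \left(-24 - 8 \left(\frac{2}{3} + \frac{\sqrt{25 + 16}}{3}\right)\right) 111 = \left(-24 - 8 \left(\frac{2}{3} + \frac{\sqrt{41}}{3}\right)\right) 111 = \left(-24 - \left(\frac{16}{3} + \frac{8 \sqrt{41}}{3}\right)\right) 111 = \left(- \frac{88}{3} - \frac{8 \sqrt{41}}{3}\right) 111 = -3256 - 296 \sqrt{41}$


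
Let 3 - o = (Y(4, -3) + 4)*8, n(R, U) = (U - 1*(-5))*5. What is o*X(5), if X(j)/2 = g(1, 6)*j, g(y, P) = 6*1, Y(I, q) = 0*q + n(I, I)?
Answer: -23340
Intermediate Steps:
n(R, U) = 25 + 5*U (n(R, U) = (U + 5)*5 = (5 + U)*5 = 25 + 5*U)
Y(I, q) = 25 + 5*I (Y(I, q) = 0*q + (25 + 5*I) = 0 + (25 + 5*I) = 25 + 5*I)
g(y, P) = 6
o = -389 (o = 3 - ((25 + 5*4) + 4)*8 = 3 - ((25 + 20) + 4)*8 = 3 - (45 + 4)*8 = 3 - 49*8 = 3 - 1*392 = 3 - 392 = -389)
X(j) = 12*j (X(j) = 2*(6*j) = 12*j)
o*X(5) = -4668*5 = -389*60 = -23340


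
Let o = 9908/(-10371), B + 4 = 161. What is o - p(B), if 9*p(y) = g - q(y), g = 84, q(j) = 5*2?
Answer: -285542/31113 ≈ -9.1776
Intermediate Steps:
B = 157 (B = -4 + 161 = 157)
o = -9908/10371 (o = 9908*(-1/10371) = -9908/10371 ≈ -0.95536)
q(j) = 10
p(y) = 74/9 (p(y) = (84 - 1*10)/9 = (84 - 10)/9 = (⅑)*74 = 74/9)
o - p(B) = -9908/10371 - 1*74/9 = -9908/10371 - 74/9 = -285542/31113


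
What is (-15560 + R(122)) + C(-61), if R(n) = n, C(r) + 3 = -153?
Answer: -15594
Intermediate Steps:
C(r) = -156 (C(r) = -3 - 153 = -156)
(-15560 + R(122)) + C(-61) = (-15560 + 122) - 156 = -15438 - 156 = -15594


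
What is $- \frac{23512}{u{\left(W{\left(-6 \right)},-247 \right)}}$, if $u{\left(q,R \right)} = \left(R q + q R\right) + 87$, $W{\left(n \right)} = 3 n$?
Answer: $- \frac{23512}{8979} \approx -2.6186$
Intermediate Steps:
$u{\left(q,R \right)} = 87 + 2 R q$ ($u{\left(q,R \right)} = \left(R q + R q\right) + 87 = 2 R q + 87 = 87 + 2 R q$)
$- \frac{23512}{u{\left(W{\left(-6 \right)},-247 \right)}} = - \frac{23512}{87 + 2 \left(-247\right) 3 \left(-6\right)} = - \frac{23512}{87 + 2 \left(-247\right) \left(-18\right)} = - \frac{23512}{87 + 8892} = - \frac{23512}{8979}$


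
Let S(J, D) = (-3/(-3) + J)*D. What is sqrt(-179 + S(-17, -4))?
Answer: I*sqrt(115) ≈ 10.724*I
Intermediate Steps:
S(J, D) = D*(1 + J) (S(J, D) = (-3*(-1/3) + J)*D = (1 + J)*D = D*(1 + J))
sqrt(-179 + S(-17, -4)) = sqrt(-179 - 4*(1 - 17)) = sqrt(-179 - 4*(-16)) = sqrt(-179 + 64) = sqrt(-115) = I*sqrt(115)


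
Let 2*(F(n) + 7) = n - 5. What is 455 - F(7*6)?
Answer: 887/2 ≈ 443.50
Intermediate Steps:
F(n) = -19/2 + n/2 (F(n) = -7 + (n - 5)/2 = -7 + (-5 + n)/2 = -7 + (-5/2 + n/2) = -19/2 + n/2)
455 - F(7*6) = 455 - (-19/2 + (7*6)/2) = 455 - (-19/2 + (½)*42) = 455 - (-19/2 + 21) = 455 - 1*23/2 = 455 - 23/2 = 887/2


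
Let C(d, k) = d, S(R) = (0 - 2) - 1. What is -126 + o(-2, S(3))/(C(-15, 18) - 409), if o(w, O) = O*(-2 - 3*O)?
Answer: -53403/424 ≈ -125.95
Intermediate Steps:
S(R) = -3 (S(R) = -2 - 1 = -3)
-126 + o(-2, S(3))/(C(-15, 18) - 409) = -126 + (-1*(-3)*(2 + 3*(-3)))/(-15 - 409) = -126 - 1*(-3)*(2 - 9)/(-424) = -126 - 1*(-3)*(-7)*(-1/424) = -126 - 21*(-1/424) = -126 + 21/424 = -53403/424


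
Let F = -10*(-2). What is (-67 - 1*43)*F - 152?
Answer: -2352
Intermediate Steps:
F = 20
(-67 - 1*43)*F - 152 = (-67 - 1*43)*20 - 152 = (-67 - 43)*20 - 152 = -110*20 - 152 = -2200 - 152 = -2352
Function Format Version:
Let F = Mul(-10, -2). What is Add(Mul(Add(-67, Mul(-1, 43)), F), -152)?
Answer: -2352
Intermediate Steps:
F = 20
Add(Mul(Add(-67, Mul(-1, 43)), F), -152) = Add(Mul(Add(-67, Mul(-1, 43)), 20), -152) = Add(Mul(Add(-67, -43), 20), -152) = Add(Mul(-110, 20), -152) = Add(-2200, -152) = -2352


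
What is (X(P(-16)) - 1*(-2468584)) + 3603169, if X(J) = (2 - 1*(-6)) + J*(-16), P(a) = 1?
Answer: 6071745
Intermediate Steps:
X(J) = 8 - 16*J (X(J) = (2 + 6) - 16*J = 8 - 16*J)
(X(P(-16)) - 1*(-2468584)) + 3603169 = ((8 - 16*1) - 1*(-2468584)) + 3603169 = ((8 - 16) + 2468584) + 3603169 = (-8 + 2468584) + 3603169 = 2468576 + 3603169 = 6071745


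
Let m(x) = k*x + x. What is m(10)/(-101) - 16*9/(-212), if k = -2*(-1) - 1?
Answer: 2576/5353 ≈ 0.48123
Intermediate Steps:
k = 1 (k = 2 - 1 = 1)
m(x) = 2*x (m(x) = 1*x + x = x + x = 2*x)
m(10)/(-101) - 16*9/(-212) = (2*10)/(-101) - 16*9/(-212) = 20*(-1/101) - 144*(-1/212) = -20/101 + 36/53 = 2576/5353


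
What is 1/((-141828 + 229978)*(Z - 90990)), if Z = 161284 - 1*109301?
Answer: -1/3438467050 ≈ -2.9083e-10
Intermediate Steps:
Z = 51983 (Z = 161284 - 109301 = 51983)
1/((-141828 + 229978)*(Z - 90990)) = 1/((-141828 + 229978)*(51983 - 90990)) = 1/(88150*(-39007)) = 1/(-3438467050) = -1/3438467050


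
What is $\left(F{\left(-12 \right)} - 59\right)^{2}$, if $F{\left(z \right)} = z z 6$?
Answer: $648025$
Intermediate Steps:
$F{\left(z \right)} = 6 z^{2}$ ($F{\left(z \right)} = z^{2} \cdot 6 = 6 z^{2}$)
$\left(F{\left(-12 \right)} - 59\right)^{2} = \left(6 \left(-12\right)^{2} - 59\right)^{2} = \left(6 \cdot 144 - 59\right)^{2} = \left(864 - 59\right)^{2} = 805^{2} = 648025$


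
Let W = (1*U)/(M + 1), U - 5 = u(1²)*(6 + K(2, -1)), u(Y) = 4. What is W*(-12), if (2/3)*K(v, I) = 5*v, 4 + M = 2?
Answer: 1068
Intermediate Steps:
M = -2 (M = -4 + 2 = -2)
K(v, I) = 15*v/2 (K(v, I) = 3*(5*v)/2 = 15*v/2)
U = 89 (U = 5 + 4*(6 + (15/2)*2) = 5 + 4*(6 + 15) = 5 + 4*21 = 5 + 84 = 89)
W = -89 (W = (1*89)/(-2 + 1) = 89/(-1) = 89*(-1) = -89)
W*(-12) = -89*(-12) = 1068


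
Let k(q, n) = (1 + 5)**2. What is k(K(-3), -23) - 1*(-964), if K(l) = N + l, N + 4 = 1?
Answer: 1000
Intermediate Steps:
N = -3 (N = -4 + 1 = -3)
K(l) = -3 + l
k(q, n) = 36 (k(q, n) = 6**2 = 36)
k(K(-3), -23) - 1*(-964) = 36 - 1*(-964) = 36 + 964 = 1000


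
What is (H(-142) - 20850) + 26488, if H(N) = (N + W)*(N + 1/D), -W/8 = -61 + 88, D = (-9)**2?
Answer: 4574036/81 ≈ 56470.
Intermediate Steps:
D = 81
W = -216 (W = -8*(-61 + 88) = -8*27 = -216)
H(N) = (-216 + N)*(1/81 + N) (H(N) = (N - 216)*(N + 1/81) = (-216 + N)*(N + 1/81) = (-216 + N)*(1/81 + N))
(H(-142) - 20850) + 26488 = ((-8/3 + (1/81)*(-142) - 142*(-216 - 142)) - 20850) + 26488 = ((-8/3 - 142/81 - 142*(-358)) - 20850) + 26488 = ((-8/3 - 142/81 + 50836) - 20850) + 26488 = (4117358/81 - 20850) + 26488 = 2428508/81 + 26488 = 4574036/81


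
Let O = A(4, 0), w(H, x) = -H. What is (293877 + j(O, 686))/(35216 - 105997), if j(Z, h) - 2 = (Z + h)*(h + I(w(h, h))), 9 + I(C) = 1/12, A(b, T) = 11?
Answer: -9189673/849372 ≈ -10.819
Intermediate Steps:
O = 11
I(C) = -107/12 (I(C) = -9 + 1/12 = -107/12)
j(Z, h) = 2 + (-107/12 + h)*(Z + h) (j(Z, h) = 2 + (Z + h)*(h - 107/12) = 2 + (Z + h)*(-107/12 + h) = 2 + (-107/12 + h)*(Z + h))
(293877 + j(O, 686))/(35216 - 105997) = (293877 + (2 + 686² - 107/12*11 - 107/12*686 + 11*686))/(35216 - 105997) = (293877 + (2 + 470596 - 1177/12 - 36701/6 + 7546))/(-70781) = (293877 + 5663149/12)*(-1/70781) = (9189673/12)*(-1/70781) = -9189673/849372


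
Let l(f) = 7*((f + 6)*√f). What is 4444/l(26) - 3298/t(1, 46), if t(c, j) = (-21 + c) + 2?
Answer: 1649/9 + 1111*√26/1456 ≈ 187.11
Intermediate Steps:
t(c, j) = -19 + c
l(f) = 7*√f*(6 + f) (l(f) = 7*((6 + f)*√f) = 7*(√f*(6 + f)) = 7*√f*(6 + f))
4444/l(26) - 3298/t(1, 46) = 4444/((7*√26*(6 + 26))) - 3298/(-19 + 1) = 4444/((7*√26*32)) - 3298/(-18) = 4444/((224*√26)) - 3298*(-1/18) = 4444*(√26/5824) + 1649/9 = 1111*√26/1456 + 1649/9 = 1649/9 + 1111*√26/1456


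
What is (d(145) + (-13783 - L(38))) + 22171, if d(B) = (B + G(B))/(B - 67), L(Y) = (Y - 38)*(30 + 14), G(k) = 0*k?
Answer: 654409/78 ≈ 8389.9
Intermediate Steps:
G(k) = 0
L(Y) = -1672 + 44*Y (L(Y) = (-38 + Y)*44 = -1672 + 44*Y)
d(B) = B/(-67 + B) (d(B) = (B + 0)/(B - 67) = B/(-67 + B))
(d(145) + (-13783 - L(38))) + 22171 = (145/(-67 + 145) + (-13783 - (-1672 + 44*38))) + 22171 = (145/78 + (-13783 - (-1672 + 1672))) + 22171 = (145*(1/78) + (-13783 - 1*0)) + 22171 = (145/78 + (-13783 + 0)) + 22171 = (145/78 - 13783) + 22171 = -1074929/78 + 22171 = 654409/78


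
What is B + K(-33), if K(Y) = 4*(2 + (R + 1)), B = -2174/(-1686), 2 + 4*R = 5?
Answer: 13732/843 ≈ 16.289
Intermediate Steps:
R = ¾ (R = -½ + (¼)*5 = -½ + 5/4 = ¾ ≈ 0.75000)
B = 1087/843 (B = -2174*(-1/1686) = 1087/843 ≈ 1.2894)
K(Y) = 15 (K(Y) = 4*(2 + (¾ + 1)) = 4*(2 + 7/4) = 4*(15/4) = 15)
B + K(-33) = 1087/843 + 15 = 13732/843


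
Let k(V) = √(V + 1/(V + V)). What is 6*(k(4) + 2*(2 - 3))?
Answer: -12 + 3*√66/2 ≈ 0.18606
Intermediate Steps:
k(V) = √(V + 1/(2*V))
6*(k(4) + 2*(2 - 3)) = 6*(√(2/4 + 4*4)/2 + 2*(2 - 3)) = 6*(√(2*(¼) + 16)/2 + 2*(-1)) = 6*(√(½ + 16)/2 - 2) = 6*(√(33/2)/2 - 2) = 6*((√66/2)/2 - 2) = 6*(√66/4 - 2) = 6*(-2 + √66/4) = -12 + 3*√66/2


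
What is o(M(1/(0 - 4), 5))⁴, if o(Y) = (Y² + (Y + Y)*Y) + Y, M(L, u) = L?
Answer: 1/65536 ≈ 1.5259e-5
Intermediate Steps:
o(Y) = Y + 3*Y² (o(Y) = (Y² + (2*Y)*Y) + Y = (Y² + 2*Y²) + Y = 3*Y² + Y = Y + 3*Y²)
o(M(1/(0 - 4), 5))⁴ = ((1 + 3/(0 - 4))/(0 - 4))⁴ = ((1 + 3/(-4))/(-4))⁴ = (-(1 + 3*(-¼))/4)⁴ = (-(1 - ¾)/4)⁴ = (-¼*¼)⁴ = (-1/16)⁴ = 1/65536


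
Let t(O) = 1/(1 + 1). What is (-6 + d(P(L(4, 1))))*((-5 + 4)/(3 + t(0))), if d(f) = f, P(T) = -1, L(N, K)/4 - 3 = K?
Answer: 2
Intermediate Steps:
t(O) = ½ (t(O) = 1/2 = ½)
L(N, K) = 12 + 4*K
(-6 + d(P(L(4, 1))))*((-5 + 4)/(3 + t(0))) = (-6 - 1)*((-5 + 4)/(3 + ½)) = -(-7)/7/2 = -(-7)*2/7 = -7*(-2/7) = 2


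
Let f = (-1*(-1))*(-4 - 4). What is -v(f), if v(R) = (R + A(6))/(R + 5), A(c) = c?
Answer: -⅔ ≈ -0.66667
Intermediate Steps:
f = -8 (f = 1*(-8) = -8)
v(R) = (6 + R)/(5 + R) (v(R) = (R + 6)/(R + 5) = (6 + R)/(5 + R))
-v(f) = -(6 - 8)/(5 - 8) = -(-2)/(-3) = -(-1)*(-2)/3 = -1*⅔ = -⅔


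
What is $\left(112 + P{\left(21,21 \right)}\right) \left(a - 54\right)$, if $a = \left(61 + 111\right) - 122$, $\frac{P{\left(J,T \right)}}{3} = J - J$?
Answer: $-448$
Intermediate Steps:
$P{\left(J,T \right)} = 0$ ($P{\left(J,T \right)} = 3 \left(J - J\right) = 3 \cdot 0 = 0$)
$a = 50$ ($a = 172 - 122 = 50$)
$\left(112 + P{\left(21,21 \right)}\right) \left(a - 54\right) = \left(112 + 0\right) \left(50 - 54\right) = 112 \left(-4\right) = -448$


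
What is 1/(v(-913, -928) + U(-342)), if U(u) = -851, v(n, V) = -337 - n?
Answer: -1/275 ≈ -0.0036364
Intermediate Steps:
1/(v(-913, -928) + U(-342)) = 1/((-337 - 1*(-913)) - 851) = 1/((-337 + 913) - 851) = 1/(576 - 851) = 1/(-275) = -1/275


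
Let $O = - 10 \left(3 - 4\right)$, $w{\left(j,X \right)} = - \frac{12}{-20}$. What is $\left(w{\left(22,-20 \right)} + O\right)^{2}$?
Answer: $\frac{2809}{25} \approx 112.36$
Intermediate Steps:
$w{\left(j,X \right)} = \frac{3}{5}$ ($w{\left(j,X \right)} = \left(-12\right) \left(- \frac{1}{20}\right) = \frac{3}{5}$)
$O = 10$ ($O = \left(-10\right) \left(-1\right) = 10$)
$\left(w{\left(22,-20 \right)} + O\right)^{2} = \left(\frac{3}{5} + 10\right)^{2} = \left(\frac{53}{5}\right)^{2} = \frac{2809}{25}$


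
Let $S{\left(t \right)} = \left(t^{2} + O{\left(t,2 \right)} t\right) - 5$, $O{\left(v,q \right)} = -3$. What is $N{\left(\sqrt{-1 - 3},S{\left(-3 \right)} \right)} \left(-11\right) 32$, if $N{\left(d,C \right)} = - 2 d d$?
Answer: $-2816$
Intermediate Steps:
$S{\left(t \right)} = -5 + t^{2} - 3 t$ ($S{\left(t \right)} = \left(t^{2} - 3 t\right) - 5 = -5 + t^{2} - 3 t$)
$N{\left(d,C \right)} = - 2 d^{2}$
$N{\left(\sqrt{-1 - 3},S{\left(-3 \right)} \right)} \left(-11\right) 32 = - 2 \left(\sqrt{-1 - 3}\right)^{2} \left(-11\right) 32 = - 2 \left(\sqrt{-4}\right)^{2} \left(-11\right) 32 = - 2 \left(2 i\right)^{2} \left(-11\right) 32 = \left(-2\right) \left(-4\right) \left(-11\right) 32 = 8 \left(-11\right) 32 = \left(-88\right) 32 = -2816$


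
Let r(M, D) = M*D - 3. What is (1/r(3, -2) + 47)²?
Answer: 178084/81 ≈ 2198.6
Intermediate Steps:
r(M, D) = -3 + D*M (r(M, D) = D*M - 3 = -3 + D*M)
(1/r(3, -2) + 47)² = (1/(-3 - 2*3) + 47)² = (1/(-3 - 6) + 47)² = (1/(-9) + 47)² = (-⅑ + 47)² = (422/9)² = 178084/81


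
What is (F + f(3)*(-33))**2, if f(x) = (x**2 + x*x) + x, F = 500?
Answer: 37249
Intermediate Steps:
f(x) = x + 2*x**2 (f(x) = (x**2 + x**2) + x = 2*x**2 + x = x + 2*x**2)
(F + f(3)*(-33))**2 = (500 + (3*(1 + 2*3))*(-33))**2 = (500 + (3*(1 + 6))*(-33))**2 = (500 + (3*7)*(-33))**2 = (500 + 21*(-33))**2 = (500 - 693)**2 = (-193)**2 = 37249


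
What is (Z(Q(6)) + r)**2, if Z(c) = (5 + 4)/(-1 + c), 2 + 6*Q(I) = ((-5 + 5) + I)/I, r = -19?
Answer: 34969/49 ≈ 713.65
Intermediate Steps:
Q(I) = -1/6 (Q(I) = -1/3 + (((-5 + 5) + I)/I)/6 = -1/3 + ((0 + I)/I)/6 = -1/3 + (I/I)/6 = -1/3 + (1/6)*1 = -1/3 + 1/6 = -1/6)
Z(c) = 9/(-1 + c)
(Z(Q(6)) + r)**2 = (9/(-1 - 1/6) - 19)**2 = (9/(-7/6) - 19)**2 = (9*(-6/7) - 19)**2 = (-54/7 - 19)**2 = (-187/7)**2 = 34969/49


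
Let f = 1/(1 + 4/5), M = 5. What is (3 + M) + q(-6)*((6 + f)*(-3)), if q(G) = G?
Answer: 126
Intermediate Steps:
f = 5/9 (f = 1/(1 + 4*(⅕)) = 1/(1 + ⅘) = 1/(9/5) = 5/9 ≈ 0.55556)
(3 + M) + q(-6)*((6 + f)*(-3)) = (3 + 5) - 6*(6 + 5/9)*(-3) = 8 - 118*(-3)/3 = 8 - 6*(-59/3) = 8 + 118 = 126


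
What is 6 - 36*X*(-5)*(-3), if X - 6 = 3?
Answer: -4854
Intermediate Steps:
X = 9 (X = 6 + 3 = 9)
6 - 36*X*(-5)*(-3) = 6 - 36*9*(-5)*(-3) = 6 - (-1620)*(-3) = 6 - 36*135 = 6 - 4860 = -4854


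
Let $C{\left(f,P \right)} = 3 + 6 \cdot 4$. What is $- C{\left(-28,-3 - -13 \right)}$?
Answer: $-27$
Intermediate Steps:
$C{\left(f,P \right)} = 27$ ($C{\left(f,P \right)} = 3 + 24 = 27$)
$- C{\left(-28,-3 - -13 \right)} = \left(-1\right) 27 = -27$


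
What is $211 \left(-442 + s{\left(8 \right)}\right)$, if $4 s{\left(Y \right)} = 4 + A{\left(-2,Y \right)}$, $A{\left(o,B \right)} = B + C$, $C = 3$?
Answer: $- \frac{369883}{4} \approx -92471.0$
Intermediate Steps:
$A{\left(o,B \right)} = 3 + B$ ($A{\left(o,B \right)} = B + 3 = 3 + B$)
$s{\left(Y \right)} = \frac{7}{4} + \frac{Y}{4}$ ($s{\left(Y \right)} = \frac{4 + \left(3 + Y\right)}{4} = \frac{7 + Y}{4} = \frac{7}{4} + \frac{Y}{4}$)
$211 \left(-442 + s{\left(8 \right)}\right) = 211 \left(-442 + \left(\frac{7}{4} + \frac{1}{4} \cdot 8\right)\right) = 211 \left(-442 + \left(\frac{7}{4} + 2\right)\right) = 211 \left(-442 + \frac{15}{4}\right) = 211 \left(- \frac{1753}{4}\right) = - \frac{369883}{4}$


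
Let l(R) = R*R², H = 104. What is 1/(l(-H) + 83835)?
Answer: -1/1041029 ≈ -9.6059e-7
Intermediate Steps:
l(R) = R³
1/(l(-H) + 83835) = 1/((-1*104)³ + 83835) = 1/((-104)³ + 83835) = 1/(-1124864 + 83835) = 1/(-1041029) = -1/1041029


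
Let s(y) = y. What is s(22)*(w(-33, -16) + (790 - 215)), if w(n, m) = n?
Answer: 11924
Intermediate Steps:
s(22)*(w(-33, -16) + (790 - 215)) = 22*(-33 + (790 - 215)) = 22*(-33 + 575) = 22*542 = 11924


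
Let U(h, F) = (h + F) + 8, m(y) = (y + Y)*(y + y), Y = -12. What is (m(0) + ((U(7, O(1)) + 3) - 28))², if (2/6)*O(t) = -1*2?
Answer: 256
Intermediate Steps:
m(y) = 2*y*(-12 + y) (m(y) = (y - 12)*(y + y) = (-12 + y)*(2*y) = 2*y*(-12 + y))
O(t) = -6 (O(t) = 3*(-1*2) = 3*(-2) = -6)
U(h, F) = 8 + F + h (U(h, F) = (F + h) + 8 = 8 + F + h)
(m(0) + ((U(7, O(1)) + 3) - 28))² = (2*0*(-12 + 0) + (((8 - 6 + 7) + 3) - 28))² = (2*0*(-12) + ((9 + 3) - 28))² = (0 + (12 - 28))² = (0 - 16)² = (-16)² = 256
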